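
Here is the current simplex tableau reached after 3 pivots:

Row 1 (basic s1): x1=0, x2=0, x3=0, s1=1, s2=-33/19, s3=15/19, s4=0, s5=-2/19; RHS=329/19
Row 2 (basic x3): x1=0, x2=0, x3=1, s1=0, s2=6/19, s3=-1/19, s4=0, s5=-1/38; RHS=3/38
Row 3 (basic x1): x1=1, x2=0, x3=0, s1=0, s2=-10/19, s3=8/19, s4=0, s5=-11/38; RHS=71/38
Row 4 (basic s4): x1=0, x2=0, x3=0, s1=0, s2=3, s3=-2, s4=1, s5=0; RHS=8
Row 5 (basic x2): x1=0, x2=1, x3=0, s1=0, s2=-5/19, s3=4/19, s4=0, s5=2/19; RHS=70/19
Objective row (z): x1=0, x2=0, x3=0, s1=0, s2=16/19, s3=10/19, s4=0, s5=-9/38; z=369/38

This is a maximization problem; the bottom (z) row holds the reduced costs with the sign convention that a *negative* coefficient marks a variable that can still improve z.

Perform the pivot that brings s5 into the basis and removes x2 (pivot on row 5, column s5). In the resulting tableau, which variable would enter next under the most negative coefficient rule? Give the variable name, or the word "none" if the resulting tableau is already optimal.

none

Pivot element 2/19. New z-row = old z-row − (-9/38)·(row 5/(2/19)).
Updated z-row coefficients: x1: 0, x2: 9/4, x3: 0, s1: 0, s2: 1/4, s3: 1, s4: 0, s5: 0.
No coefficient is strictly negative; the tableau after this pivot is optimal.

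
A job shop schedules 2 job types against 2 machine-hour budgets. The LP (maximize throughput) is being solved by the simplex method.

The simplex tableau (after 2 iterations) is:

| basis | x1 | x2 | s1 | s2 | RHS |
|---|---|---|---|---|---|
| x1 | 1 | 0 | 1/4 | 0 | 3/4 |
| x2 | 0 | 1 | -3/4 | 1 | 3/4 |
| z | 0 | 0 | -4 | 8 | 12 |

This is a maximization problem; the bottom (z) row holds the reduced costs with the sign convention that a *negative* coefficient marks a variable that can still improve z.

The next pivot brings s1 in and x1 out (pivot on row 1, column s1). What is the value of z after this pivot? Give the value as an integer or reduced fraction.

Minimum ratio for s1: (3/4)/(1/4) = 3.
z changes by −(z-row coeff of s1)·ratio = −(-4)·3 = 12.
New z = 12 + 12 = 24.

24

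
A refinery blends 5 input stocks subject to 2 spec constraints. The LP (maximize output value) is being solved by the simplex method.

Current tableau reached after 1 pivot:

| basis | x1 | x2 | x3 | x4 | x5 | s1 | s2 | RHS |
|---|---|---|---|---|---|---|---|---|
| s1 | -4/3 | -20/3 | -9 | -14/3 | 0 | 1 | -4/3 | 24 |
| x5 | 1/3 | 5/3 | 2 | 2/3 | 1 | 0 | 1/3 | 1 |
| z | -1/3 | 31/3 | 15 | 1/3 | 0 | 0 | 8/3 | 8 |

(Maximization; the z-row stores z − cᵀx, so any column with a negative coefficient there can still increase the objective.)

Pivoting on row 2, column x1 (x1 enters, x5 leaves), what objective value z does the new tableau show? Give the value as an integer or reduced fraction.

9

Minimum ratio for x1: 1/(1/3) = 3.
z changes by −(z-row coeff of x1)·ratio = −(-1/3)·3 = 1.
New z = 8 + 1 = 9.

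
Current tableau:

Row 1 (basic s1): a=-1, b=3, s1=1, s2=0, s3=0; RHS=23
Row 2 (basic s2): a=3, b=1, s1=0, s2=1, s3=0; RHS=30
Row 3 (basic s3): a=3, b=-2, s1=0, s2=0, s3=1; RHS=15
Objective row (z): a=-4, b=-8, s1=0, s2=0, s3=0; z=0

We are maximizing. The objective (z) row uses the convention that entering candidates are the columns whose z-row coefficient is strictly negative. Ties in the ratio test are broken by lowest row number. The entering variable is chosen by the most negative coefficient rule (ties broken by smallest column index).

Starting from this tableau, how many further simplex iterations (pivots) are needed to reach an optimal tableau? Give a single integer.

2

pivot: b in, s1 out → z = 184/3
pivot: a in, s2 out → z = 106
No improving column remains; optimal.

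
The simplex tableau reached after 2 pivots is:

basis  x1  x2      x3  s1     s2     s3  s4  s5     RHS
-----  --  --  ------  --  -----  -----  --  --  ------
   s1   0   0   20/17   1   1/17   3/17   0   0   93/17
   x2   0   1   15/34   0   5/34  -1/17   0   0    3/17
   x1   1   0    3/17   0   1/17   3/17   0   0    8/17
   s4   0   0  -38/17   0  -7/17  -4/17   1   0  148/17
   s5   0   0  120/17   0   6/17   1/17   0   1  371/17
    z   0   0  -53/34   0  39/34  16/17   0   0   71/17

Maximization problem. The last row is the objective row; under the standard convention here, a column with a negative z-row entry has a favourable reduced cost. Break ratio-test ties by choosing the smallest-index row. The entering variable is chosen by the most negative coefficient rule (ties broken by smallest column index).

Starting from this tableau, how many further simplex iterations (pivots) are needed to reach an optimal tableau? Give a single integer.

pivot: x3 in, x2 out → z = 24/5
No improving column remains; optimal.

1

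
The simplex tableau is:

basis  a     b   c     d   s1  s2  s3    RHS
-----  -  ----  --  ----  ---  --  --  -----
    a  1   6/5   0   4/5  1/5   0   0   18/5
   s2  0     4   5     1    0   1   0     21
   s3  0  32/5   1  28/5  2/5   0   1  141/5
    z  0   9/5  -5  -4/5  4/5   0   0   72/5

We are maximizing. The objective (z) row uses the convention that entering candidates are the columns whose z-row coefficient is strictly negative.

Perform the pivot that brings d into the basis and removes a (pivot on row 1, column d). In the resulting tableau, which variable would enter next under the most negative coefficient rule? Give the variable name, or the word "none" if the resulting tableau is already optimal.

c

Pivot element 4/5. New z-row = old z-row − (-4/5)·(row 1/(4/5)).
Updated z-row coefficients: a: 1, b: 3, c: -5, d: 0, s1: 1, s2: 0, s3: 0.
The most negative is -5 in column c, so c would enter next.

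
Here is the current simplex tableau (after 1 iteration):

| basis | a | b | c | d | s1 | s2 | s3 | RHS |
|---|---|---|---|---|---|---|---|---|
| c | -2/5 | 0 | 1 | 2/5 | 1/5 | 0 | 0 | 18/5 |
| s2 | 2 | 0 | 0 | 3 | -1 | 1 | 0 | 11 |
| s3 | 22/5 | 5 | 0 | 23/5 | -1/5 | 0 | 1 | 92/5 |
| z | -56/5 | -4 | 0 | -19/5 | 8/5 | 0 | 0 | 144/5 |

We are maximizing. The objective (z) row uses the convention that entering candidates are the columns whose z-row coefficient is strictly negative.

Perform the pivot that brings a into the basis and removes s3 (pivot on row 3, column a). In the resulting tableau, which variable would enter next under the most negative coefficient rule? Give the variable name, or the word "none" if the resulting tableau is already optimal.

Pivot element 22/5. New z-row = old z-row − (-56/5)·(row 3/(22/5)).
Updated z-row coefficients: a: 0, b: 96/11, c: 0, d: 87/11, s1: 12/11, s2: 0, s3: 28/11.
No coefficient is strictly negative; the tableau after this pivot is optimal.

none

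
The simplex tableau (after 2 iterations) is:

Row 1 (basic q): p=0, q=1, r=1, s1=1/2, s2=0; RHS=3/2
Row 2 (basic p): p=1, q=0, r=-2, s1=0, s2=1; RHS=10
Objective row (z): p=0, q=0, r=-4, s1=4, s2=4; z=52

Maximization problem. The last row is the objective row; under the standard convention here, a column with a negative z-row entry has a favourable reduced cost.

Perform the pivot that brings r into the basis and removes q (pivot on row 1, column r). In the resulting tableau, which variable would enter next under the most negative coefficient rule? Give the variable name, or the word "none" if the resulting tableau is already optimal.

Pivot element 1. New z-row = old z-row − (-4)·(row 1/1).
Updated z-row coefficients: p: 0, q: 4, r: 0, s1: 6, s2: 4.
No coefficient is strictly negative; the tableau after this pivot is optimal.

none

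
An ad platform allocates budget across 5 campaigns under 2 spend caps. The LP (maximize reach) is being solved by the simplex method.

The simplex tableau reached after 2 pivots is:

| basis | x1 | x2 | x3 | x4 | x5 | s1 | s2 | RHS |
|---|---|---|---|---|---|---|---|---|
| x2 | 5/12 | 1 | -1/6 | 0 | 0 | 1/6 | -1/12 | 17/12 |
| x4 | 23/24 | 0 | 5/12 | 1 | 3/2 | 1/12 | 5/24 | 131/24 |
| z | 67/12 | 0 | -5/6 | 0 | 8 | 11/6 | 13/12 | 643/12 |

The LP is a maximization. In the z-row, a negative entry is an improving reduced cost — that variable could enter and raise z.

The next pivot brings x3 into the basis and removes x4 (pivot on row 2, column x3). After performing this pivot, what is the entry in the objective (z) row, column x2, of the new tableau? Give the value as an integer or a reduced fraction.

0

Pivot element is row 2, column x3: 5/12.
Normalize row 2: new (row 2, x2) = 0/(5/12) = 0.
z-row ← z-row − (-5/6)·(new row 2): 0 − (-5/6)·0 = 0.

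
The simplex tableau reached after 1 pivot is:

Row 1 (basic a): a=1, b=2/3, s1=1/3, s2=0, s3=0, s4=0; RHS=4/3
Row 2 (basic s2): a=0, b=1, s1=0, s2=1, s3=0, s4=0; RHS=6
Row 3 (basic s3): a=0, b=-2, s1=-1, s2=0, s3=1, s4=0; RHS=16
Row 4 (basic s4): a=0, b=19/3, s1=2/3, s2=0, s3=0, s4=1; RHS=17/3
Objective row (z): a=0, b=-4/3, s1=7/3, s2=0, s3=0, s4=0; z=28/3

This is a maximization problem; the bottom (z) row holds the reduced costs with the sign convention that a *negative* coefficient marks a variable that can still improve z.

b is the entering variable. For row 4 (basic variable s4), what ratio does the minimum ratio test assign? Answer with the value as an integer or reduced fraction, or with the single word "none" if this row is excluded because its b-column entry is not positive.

Ratio = RHS / (b entry) = (17/3) / (19/3) = 17/19.

17/19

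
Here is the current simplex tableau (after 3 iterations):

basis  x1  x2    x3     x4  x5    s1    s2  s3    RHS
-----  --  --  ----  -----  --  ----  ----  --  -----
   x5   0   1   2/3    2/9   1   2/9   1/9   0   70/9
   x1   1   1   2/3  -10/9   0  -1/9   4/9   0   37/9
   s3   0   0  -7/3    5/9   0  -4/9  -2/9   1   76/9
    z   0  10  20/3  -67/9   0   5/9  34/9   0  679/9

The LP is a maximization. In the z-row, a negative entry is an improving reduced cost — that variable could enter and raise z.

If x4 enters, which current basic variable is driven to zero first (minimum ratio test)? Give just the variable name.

s3

Ratios: row 1 (x5): (70/9)/(2/9) = 35; row 2 (x1): entry -10/9 ≤ 0, skip; row 3 (s3): (76/9)/(5/9) = 76/5.
Minimum ratio 76/5 is in the s3 row, so s3 leaves.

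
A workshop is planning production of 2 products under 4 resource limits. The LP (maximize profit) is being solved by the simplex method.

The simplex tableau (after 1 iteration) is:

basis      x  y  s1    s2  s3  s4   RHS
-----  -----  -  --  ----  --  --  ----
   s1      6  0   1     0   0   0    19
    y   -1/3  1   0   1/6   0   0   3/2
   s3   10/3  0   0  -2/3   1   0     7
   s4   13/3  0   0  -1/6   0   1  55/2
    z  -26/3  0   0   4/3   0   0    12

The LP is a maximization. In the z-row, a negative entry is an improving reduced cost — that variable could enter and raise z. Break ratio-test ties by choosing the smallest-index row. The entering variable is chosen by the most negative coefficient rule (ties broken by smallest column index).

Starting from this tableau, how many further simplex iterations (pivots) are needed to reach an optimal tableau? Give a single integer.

pivot: x in, s3 out → z = 151/5
pivot: s2 in, s1 out → z = 97/3
No improving column remains; optimal.

2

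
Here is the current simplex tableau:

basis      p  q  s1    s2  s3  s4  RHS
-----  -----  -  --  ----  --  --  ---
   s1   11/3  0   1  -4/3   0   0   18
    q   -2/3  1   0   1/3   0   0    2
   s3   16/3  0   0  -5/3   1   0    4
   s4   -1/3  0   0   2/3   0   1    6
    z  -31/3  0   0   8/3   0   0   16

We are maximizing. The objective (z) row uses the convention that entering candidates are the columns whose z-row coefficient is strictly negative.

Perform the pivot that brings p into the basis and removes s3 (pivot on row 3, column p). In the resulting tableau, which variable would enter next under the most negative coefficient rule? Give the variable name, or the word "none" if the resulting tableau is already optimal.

Pivot element 16/3. New z-row = old z-row − (-31/3)·(row 3/(16/3)).
Updated z-row coefficients: p: 0, q: 0, s1: 0, s2: -9/16, s3: 31/16, s4: 0.
The most negative is -9/16 in column s2, so s2 would enter next.

s2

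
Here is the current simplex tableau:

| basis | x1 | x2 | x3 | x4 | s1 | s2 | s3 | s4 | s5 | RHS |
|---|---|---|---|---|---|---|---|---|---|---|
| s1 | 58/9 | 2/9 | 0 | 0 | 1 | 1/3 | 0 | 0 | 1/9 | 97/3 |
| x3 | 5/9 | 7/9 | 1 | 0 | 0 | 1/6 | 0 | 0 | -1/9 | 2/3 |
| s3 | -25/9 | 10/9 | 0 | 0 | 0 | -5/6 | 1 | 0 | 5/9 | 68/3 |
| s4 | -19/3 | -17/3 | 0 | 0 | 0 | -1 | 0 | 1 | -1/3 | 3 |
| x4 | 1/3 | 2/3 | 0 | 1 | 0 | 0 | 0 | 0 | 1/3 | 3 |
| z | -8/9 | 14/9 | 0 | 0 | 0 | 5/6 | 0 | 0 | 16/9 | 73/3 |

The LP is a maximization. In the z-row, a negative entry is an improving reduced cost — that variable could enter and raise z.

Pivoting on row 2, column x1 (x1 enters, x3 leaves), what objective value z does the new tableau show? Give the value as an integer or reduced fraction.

Minimum ratio for x1: (2/3)/(5/9) = 6/5.
z changes by −(z-row coeff of x1)·ratio = −(-8/9)·(6/5) = 16/15.
New z = 73/3 + (16/15) = 127/5.

127/5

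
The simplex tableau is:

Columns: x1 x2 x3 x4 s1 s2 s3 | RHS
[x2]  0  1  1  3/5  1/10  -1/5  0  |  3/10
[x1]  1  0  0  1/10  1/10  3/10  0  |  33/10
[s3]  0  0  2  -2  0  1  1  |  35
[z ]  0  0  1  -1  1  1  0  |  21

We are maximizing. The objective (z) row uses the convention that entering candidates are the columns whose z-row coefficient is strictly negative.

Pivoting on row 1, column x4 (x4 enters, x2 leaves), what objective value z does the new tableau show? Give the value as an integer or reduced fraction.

Minimum ratio for x4: (3/10)/(3/5) = 1/2.
z changes by −(z-row coeff of x4)·ratio = −(-1)·(1/2) = 1/2.
New z = 21 + (1/2) = 43/2.

43/2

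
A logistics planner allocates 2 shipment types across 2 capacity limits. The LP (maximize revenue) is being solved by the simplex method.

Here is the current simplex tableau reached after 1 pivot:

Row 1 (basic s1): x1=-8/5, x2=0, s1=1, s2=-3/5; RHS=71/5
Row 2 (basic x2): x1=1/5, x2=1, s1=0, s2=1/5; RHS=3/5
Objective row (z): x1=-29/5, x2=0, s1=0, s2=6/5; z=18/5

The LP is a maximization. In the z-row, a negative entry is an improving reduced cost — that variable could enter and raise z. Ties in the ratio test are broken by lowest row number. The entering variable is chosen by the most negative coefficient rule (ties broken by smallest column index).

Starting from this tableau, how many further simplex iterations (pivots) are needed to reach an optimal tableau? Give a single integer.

pivot: x1 in, x2 out → z = 21
No improving column remains; optimal.

1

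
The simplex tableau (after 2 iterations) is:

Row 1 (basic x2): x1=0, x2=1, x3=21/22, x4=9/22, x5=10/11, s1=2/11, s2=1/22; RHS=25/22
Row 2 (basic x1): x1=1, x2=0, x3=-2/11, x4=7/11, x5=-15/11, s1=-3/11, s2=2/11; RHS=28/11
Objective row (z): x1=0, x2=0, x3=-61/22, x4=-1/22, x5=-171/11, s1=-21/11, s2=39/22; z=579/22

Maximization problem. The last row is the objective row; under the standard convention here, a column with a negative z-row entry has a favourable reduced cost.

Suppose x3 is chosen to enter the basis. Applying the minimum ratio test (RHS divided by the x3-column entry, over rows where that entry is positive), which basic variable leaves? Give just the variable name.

x2

Ratios: row 1 (x2): (25/22)/(21/22) = 25/21; row 2 (x1): entry -2/11 ≤ 0, skip.
Minimum ratio 25/21 is in the x2 row, so x2 leaves.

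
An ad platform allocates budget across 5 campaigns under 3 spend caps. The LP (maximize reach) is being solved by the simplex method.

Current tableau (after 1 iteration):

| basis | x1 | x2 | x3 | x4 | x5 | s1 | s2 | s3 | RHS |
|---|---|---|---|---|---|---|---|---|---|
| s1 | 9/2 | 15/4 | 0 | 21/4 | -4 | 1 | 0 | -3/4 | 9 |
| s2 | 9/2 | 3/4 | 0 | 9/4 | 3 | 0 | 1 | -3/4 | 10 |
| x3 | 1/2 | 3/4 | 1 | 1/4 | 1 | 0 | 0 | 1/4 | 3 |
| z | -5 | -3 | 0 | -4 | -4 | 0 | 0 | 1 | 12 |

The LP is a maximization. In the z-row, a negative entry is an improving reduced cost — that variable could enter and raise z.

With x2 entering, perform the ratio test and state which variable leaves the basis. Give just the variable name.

s1

Ratios: row 1 (s1): 9/(15/4) = 12/5; row 2 (s2): 10/(3/4) = 40/3; row 3 (x3): 3/(3/4) = 4.
Minimum ratio 12/5 is in the s1 row, so s1 leaves.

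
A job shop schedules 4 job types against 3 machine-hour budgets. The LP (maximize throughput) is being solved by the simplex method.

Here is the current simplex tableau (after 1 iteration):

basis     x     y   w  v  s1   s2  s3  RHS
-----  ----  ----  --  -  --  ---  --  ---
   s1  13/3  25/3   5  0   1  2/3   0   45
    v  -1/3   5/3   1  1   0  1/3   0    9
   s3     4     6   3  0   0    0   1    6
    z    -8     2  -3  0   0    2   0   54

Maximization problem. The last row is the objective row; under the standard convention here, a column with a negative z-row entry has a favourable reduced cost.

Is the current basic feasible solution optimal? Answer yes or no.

no

Column x has objective-row coefficient -8, which is negative; an improving pivot exists, so not yet optimal.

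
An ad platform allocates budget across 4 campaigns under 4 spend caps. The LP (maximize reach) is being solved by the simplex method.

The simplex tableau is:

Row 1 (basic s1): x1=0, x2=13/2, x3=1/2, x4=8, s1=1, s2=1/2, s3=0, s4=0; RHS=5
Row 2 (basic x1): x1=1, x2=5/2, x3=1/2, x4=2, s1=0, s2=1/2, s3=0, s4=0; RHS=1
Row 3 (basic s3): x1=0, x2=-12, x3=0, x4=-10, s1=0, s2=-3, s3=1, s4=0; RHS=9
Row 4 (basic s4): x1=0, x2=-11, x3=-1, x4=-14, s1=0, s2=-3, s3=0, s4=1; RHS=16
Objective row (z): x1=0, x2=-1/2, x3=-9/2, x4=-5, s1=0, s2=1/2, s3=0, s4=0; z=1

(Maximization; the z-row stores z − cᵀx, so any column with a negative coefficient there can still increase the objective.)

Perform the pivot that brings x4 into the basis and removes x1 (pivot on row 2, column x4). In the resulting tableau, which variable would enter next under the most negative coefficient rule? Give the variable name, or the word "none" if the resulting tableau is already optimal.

Pivot element 2. New z-row = old z-row − (-5)·(row 2/2).
Updated z-row coefficients: x1: 5/2, x2: 23/4, x3: -13/4, x4: 0, s1: 0, s2: 7/4, s3: 0, s4: 0.
The most negative is -13/4 in column x3, so x3 would enter next.

x3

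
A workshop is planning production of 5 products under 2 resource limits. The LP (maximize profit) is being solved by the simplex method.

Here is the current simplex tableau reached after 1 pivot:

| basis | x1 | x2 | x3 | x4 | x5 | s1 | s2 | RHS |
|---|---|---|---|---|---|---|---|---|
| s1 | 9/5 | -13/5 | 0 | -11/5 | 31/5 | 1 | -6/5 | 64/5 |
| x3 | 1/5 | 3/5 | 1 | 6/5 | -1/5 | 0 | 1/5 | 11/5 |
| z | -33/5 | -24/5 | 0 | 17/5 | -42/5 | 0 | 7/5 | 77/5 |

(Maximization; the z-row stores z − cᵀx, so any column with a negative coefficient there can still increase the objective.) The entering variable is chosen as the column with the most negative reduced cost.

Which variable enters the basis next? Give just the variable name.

x5

Objective-row coefficients: x1: -33/5, x2: -24/5, x3: 0, x4: 17/5, x5: -42/5, s1: 0, s2: 7/5.
The most negative is -42/5 in column x5, so x5 enters.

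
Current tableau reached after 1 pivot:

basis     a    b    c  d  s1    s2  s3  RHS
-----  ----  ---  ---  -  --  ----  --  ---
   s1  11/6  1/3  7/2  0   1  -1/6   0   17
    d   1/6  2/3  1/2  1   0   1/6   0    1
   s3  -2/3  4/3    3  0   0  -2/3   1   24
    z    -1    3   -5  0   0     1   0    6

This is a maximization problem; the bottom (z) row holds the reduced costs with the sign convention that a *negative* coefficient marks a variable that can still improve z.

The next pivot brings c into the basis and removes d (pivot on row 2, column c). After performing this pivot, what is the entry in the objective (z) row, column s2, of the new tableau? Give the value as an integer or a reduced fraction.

Pivot element is row 2, column c: 1/2.
Normalize row 2: new (row 2, s2) = (1/6)/(1/2) = 1/3.
z-row ← z-row − (-5)·(new row 2): 1 − (-5)·(1/3) = 8/3.

8/3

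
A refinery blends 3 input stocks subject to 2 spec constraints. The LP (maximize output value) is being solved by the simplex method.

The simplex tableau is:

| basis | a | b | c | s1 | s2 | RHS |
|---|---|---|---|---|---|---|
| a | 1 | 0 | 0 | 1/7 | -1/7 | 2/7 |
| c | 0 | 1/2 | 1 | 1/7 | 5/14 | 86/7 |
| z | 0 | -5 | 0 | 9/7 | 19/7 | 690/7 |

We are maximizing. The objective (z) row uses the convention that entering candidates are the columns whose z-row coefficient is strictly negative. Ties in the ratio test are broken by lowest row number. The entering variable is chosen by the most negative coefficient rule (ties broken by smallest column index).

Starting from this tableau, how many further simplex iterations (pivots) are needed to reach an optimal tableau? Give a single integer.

pivot: b in, c out → z = 1550/7
No improving column remains; optimal.

1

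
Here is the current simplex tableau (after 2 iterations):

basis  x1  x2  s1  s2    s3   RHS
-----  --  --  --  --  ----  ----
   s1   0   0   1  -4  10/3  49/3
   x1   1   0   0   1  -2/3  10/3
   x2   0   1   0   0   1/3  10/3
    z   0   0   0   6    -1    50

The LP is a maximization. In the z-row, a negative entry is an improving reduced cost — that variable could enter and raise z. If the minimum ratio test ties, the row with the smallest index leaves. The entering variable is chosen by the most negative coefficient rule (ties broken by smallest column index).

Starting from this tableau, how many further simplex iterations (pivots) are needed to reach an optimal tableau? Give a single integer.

pivot: s3 in, s1 out → z = 549/10
No improving column remains; optimal.

1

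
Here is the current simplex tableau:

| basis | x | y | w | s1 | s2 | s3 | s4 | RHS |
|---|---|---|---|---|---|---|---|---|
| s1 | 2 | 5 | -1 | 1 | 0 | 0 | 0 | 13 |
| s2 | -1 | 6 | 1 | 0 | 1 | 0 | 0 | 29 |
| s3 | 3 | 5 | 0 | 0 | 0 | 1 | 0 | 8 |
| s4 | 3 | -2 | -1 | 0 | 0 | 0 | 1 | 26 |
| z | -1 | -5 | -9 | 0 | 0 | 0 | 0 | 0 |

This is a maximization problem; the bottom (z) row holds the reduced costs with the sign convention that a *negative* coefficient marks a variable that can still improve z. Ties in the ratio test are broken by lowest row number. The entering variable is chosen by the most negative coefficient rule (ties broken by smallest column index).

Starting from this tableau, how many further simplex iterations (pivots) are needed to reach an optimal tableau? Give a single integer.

2

pivot: w in, s2 out → z = 261
pivot: x in, s3 out → z = 863/3
No improving column remains; optimal.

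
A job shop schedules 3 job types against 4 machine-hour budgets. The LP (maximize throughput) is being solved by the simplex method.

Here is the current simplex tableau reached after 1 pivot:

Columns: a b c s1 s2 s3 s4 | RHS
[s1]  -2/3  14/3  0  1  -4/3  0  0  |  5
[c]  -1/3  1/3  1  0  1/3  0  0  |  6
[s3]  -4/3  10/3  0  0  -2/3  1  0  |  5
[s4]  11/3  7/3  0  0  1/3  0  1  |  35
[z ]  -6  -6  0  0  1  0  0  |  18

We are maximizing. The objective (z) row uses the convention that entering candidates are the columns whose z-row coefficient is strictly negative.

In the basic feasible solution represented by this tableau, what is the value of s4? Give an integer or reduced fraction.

35

s4 is basic (row 4); its value is the RHS of that row: 35.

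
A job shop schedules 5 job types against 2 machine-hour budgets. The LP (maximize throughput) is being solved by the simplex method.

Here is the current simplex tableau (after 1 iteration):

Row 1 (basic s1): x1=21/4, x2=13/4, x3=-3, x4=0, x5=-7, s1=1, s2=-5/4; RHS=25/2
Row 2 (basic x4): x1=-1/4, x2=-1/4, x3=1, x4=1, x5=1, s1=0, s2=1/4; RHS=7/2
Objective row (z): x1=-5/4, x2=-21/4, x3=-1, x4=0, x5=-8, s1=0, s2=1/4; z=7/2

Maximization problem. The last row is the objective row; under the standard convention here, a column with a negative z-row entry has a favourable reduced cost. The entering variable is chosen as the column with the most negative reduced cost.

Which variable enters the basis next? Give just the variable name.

Objective-row coefficients: x1: -5/4, x2: -21/4, x3: -1, x4: 0, x5: -8, s1: 0, s2: 1/4.
The most negative is -8 in column x5, so x5 enters.

x5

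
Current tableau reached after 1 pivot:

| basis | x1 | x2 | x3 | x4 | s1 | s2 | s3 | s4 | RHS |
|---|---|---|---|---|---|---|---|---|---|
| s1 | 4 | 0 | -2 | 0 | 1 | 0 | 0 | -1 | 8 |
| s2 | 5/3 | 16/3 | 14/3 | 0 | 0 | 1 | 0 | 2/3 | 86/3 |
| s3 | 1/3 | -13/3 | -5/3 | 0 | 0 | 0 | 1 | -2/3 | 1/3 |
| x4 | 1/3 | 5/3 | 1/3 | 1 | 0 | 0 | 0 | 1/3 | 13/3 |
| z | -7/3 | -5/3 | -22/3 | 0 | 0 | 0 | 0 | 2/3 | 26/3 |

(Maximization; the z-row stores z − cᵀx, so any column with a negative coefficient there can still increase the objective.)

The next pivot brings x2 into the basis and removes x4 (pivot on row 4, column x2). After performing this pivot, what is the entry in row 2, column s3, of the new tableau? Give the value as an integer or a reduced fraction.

0

Pivot element is row 4, column x2: 5/3.
Normalize row 4: new (row 4, s3) = 0/(5/3) = 0.
row 2 ← row 2 − (16/3)·(new row 4): 0 − (16/3)·0 = 0.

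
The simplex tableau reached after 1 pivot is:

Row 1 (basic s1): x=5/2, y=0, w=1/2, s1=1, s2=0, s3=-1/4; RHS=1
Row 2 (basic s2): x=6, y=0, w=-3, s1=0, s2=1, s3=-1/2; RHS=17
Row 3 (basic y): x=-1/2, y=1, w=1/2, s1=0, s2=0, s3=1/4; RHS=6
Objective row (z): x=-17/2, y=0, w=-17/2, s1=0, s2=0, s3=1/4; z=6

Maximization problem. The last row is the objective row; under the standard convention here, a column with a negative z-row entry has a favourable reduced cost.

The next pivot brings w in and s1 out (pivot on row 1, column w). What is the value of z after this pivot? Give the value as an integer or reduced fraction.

Minimum ratio for w: 1/(1/2) = 2.
z changes by −(z-row coeff of w)·ratio = −(-17/2)·2 = 17.
New z = 6 + 17 = 23.

23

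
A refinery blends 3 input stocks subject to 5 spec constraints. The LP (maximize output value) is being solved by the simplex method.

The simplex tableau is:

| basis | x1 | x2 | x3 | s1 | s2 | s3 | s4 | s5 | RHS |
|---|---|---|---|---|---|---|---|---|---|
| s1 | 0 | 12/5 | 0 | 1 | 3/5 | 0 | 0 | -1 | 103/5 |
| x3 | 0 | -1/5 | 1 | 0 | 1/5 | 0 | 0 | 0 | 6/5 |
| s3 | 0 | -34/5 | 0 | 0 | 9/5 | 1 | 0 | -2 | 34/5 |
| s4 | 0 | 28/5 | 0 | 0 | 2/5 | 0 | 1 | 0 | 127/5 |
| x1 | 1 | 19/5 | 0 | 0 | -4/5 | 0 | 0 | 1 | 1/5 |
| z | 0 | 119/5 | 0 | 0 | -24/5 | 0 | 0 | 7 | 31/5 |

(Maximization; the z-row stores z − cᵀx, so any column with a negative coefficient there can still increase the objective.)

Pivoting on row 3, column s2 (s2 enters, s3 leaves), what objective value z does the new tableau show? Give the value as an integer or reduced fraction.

Minimum ratio for s2: (34/5)/(9/5) = 34/9.
z changes by −(z-row coeff of s2)·ratio = −(-24/5)·(34/9) = 272/15.
New z = 31/5 + (272/15) = 73/3.

73/3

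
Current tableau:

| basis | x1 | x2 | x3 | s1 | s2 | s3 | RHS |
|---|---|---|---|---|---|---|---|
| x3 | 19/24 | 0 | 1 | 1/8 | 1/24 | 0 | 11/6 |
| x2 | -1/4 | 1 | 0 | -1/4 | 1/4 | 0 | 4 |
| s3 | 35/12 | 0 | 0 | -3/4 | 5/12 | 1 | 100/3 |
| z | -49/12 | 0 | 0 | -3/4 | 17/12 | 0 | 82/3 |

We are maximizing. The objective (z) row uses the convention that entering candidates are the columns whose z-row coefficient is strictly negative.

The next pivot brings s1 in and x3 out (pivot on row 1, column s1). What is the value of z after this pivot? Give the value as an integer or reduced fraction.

115/3

Minimum ratio for s1: (11/6)/(1/8) = 44/3.
z changes by −(z-row coeff of s1)·ratio = −(-3/4)·(44/3) = 11.
New z = 82/3 + 11 = 115/3.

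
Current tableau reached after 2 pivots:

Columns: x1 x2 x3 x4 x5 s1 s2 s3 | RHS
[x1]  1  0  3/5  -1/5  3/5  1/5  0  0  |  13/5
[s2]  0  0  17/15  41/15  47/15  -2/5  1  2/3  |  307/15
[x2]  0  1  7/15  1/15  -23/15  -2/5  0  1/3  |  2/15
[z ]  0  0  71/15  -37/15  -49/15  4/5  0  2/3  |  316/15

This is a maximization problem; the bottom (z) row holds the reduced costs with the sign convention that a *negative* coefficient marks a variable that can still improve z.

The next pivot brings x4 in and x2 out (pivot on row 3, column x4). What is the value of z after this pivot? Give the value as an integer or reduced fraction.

Minimum ratio for x4: (2/15)/(1/15) = 2.
z changes by −(z-row coeff of x4)·ratio = −(-37/15)·2 = 74/15.
New z = 316/15 + (74/15) = 26.

26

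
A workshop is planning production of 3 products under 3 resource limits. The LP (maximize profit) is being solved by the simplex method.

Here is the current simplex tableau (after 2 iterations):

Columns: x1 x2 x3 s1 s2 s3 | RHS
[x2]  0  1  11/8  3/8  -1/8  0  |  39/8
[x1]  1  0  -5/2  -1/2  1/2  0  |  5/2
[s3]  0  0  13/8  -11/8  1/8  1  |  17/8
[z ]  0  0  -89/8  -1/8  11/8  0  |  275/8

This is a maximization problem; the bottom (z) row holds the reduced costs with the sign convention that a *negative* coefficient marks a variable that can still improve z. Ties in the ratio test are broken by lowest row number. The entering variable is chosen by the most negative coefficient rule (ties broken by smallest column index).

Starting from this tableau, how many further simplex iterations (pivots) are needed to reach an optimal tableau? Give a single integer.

pivot: x3 in, s3 out → z = 636/13
pivot: s1 in, x2 out → z = 68
No improving column remains; optimal.

2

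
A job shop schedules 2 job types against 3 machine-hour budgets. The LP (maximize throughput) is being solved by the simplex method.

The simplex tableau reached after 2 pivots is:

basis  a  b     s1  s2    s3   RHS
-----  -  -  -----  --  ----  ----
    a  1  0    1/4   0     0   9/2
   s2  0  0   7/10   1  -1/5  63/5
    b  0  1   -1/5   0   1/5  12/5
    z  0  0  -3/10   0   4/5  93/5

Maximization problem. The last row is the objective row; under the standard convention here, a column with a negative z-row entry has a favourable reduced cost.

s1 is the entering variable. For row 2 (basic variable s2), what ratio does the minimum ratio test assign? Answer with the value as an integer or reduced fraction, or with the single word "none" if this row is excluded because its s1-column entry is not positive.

18

Ratio = RHS / (s1 entry) = (63/5) / (7/10) = 18.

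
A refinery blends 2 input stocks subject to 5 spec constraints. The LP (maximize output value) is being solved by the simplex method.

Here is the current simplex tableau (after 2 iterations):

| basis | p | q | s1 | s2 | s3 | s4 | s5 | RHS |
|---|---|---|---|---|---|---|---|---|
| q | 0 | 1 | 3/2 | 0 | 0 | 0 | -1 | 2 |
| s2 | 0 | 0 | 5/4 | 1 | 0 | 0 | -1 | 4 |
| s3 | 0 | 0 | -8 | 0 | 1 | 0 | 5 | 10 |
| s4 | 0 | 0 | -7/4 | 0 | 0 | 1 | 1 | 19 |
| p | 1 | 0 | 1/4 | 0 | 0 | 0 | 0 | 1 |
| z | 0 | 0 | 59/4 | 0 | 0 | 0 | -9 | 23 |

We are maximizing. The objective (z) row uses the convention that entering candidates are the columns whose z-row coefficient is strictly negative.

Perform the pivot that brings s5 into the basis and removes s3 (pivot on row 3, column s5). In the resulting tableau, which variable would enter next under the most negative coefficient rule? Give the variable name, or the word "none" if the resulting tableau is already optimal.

Pivot element 5. New z-row = old z-row − (-9)·(row 3/5).
Updated z-row coefficients: p: 0, q: 0, s1: 7/20, s2: 0, s3: 9/5, s4: 0, s5: 0.
No coefficient is strictly negative; the tableau after this pivot is optimal.

none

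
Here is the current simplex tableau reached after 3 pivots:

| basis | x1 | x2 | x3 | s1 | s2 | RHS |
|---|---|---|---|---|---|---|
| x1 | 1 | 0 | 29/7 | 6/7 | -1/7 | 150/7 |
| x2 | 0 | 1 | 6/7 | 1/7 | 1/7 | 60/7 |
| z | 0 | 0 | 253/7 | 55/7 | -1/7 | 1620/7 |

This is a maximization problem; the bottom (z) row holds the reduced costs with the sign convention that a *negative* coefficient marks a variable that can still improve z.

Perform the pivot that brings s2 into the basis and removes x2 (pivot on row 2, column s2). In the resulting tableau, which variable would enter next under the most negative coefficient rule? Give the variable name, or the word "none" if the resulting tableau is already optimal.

Pivot element 1/7. New z-row = old z-row − (-1/7)·(row 2/(1/7)).
Updated z-row coefficients: x1: 0, x2: 1, x3: 37, s1: 8, s2: 0.
No coefficient is strictly negative; the tableau after this pivot is optimal.

none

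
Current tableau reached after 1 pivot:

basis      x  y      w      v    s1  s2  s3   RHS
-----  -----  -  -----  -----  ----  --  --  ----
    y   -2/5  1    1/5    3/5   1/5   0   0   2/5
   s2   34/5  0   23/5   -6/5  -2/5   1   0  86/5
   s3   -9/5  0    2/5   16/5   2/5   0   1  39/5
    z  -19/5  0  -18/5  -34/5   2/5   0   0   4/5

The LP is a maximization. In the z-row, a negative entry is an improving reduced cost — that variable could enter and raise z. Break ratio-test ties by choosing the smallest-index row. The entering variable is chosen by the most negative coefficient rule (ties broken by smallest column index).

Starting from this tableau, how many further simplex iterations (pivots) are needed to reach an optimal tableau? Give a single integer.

2

pivot: v in, y out → z = 16/3
pivot: x in, s2 out → z = 91/3
No improving column remains; optimal.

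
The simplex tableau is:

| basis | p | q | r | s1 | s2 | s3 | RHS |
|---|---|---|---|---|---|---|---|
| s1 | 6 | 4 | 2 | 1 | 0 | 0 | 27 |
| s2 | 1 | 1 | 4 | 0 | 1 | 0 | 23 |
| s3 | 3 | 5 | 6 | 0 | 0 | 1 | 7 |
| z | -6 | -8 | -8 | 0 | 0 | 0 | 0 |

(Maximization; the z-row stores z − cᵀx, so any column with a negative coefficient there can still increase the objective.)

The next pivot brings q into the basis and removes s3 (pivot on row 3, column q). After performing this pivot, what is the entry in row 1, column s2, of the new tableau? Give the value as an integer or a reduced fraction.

0

Pivot element is row 3, column q: 5.
Normalize row 3: new (row 3, s2) = 0/5 = 0.
row 1 ← row 1 − 4·(new row 3): 0 − 4·0 = 0.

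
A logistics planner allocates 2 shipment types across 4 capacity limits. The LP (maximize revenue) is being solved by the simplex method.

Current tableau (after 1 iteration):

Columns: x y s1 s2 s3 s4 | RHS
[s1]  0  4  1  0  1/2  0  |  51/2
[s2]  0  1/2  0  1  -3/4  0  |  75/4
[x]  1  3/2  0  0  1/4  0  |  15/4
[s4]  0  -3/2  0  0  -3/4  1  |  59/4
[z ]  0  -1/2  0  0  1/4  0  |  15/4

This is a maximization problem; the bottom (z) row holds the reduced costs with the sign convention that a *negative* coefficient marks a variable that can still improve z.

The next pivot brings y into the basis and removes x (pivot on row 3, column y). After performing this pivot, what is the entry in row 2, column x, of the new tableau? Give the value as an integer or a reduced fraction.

Pivot element is row 3, column y: 3/2.
Normalize row 3: new (row 3, x) = 1/(3/2) = 2/3.
row 2 ← row 2 − (1/2)·(new row 3): 0 − (1/2)·(2/3) = -1/3.

-1/3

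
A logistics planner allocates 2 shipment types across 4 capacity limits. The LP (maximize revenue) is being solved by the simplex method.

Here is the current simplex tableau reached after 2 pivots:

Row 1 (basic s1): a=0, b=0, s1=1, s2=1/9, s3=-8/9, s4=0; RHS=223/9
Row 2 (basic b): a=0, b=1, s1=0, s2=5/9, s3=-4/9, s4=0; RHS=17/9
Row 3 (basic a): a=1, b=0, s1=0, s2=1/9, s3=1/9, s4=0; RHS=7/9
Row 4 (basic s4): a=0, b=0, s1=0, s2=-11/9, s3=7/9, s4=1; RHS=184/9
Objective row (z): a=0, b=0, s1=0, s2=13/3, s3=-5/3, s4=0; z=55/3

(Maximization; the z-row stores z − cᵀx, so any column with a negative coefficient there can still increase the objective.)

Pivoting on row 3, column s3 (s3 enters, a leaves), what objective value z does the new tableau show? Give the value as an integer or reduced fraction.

30

Minimum ratio for s3: (7/9)/(1/9) = 7.
z changes by −(z-row coeff of s3)·ratio = −(-5/3)·7 = 35/3.
New z = 55/3 + (35/3) = 30.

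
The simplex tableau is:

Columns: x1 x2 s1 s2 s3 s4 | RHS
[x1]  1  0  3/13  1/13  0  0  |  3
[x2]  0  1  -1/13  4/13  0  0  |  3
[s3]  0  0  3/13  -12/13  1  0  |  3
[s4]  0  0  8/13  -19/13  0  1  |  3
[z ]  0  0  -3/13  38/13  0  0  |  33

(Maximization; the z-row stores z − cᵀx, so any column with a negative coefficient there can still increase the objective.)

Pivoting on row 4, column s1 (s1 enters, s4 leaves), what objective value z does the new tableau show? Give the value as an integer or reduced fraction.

Minimum ratio for s1: 3/(8/13) = 39/8.
z changes by −(z-row coeff of s1)·ratio = −(-3/13)·(39/8) = 9/8.
New z = 33 + (9/8) = 273/8.

273/8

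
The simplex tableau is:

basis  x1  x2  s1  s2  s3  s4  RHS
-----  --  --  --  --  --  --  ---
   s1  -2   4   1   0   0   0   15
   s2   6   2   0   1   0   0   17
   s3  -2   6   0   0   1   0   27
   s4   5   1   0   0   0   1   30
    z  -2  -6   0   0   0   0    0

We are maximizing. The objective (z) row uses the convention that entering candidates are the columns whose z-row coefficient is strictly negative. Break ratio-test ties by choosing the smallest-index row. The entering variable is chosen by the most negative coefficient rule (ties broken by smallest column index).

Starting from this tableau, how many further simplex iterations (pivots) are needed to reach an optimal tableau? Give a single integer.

2

pivot: x2 in, s1 out → z = 45/2
pivot: x1 in, s2 out → z = 205/7
No improving column remains; optimal.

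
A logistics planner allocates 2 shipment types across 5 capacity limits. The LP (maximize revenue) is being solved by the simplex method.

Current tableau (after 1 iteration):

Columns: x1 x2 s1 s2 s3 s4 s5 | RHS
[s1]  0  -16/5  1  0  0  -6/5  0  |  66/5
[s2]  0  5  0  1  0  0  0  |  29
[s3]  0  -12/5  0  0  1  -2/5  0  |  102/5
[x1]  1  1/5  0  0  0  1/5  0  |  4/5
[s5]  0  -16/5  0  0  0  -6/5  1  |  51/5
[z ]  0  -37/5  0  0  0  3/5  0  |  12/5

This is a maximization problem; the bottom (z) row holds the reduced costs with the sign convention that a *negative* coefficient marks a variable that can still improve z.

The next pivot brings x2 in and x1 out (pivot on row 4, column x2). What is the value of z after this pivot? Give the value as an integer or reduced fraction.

32

Minimum ratio for x2: (4/5)/(1/5) = 4.
z changes by −(z-row coeff of x2)·ratio = −(-37/5)·4 = 148/5.
New z = 12/5 + (148/5) = 32.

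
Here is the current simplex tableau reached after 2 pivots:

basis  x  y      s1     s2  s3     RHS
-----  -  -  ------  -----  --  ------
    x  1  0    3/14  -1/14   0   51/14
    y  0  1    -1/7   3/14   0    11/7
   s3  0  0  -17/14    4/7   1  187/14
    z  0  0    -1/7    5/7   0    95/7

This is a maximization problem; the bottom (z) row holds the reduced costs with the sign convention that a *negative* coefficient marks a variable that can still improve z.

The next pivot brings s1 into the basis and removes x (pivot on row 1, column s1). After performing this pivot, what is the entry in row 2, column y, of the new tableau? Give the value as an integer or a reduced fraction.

Pivot element is row 1, column s1: 3/14.
Normalize row 1: new (row 1, y) = 0/(3/14) = 0.
row 2 ← row 2 − (-1/7)·(new row 1): 1 − (-1/7)·0 = 1.

1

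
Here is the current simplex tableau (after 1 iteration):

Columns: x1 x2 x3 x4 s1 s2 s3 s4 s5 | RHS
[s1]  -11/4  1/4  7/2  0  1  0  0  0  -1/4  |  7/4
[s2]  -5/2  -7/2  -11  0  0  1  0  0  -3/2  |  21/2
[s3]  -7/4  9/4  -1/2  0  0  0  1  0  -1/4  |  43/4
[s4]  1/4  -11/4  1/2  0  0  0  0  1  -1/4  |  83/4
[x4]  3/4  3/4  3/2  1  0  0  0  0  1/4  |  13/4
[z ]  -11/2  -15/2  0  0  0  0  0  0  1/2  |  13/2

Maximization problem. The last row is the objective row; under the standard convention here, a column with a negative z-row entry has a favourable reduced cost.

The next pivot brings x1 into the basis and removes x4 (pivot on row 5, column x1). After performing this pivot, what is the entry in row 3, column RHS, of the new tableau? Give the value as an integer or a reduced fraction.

55/3

Pivot element is row 5, column x1: 3/4.
Normalize row 5: new (row 5, RHS) = (13/4)/(3/4) = 13/3.
row 3 ← row 3 − (-7/4)·(new row 5): 43/4 − (-7/4)·(13/3) = 55/3.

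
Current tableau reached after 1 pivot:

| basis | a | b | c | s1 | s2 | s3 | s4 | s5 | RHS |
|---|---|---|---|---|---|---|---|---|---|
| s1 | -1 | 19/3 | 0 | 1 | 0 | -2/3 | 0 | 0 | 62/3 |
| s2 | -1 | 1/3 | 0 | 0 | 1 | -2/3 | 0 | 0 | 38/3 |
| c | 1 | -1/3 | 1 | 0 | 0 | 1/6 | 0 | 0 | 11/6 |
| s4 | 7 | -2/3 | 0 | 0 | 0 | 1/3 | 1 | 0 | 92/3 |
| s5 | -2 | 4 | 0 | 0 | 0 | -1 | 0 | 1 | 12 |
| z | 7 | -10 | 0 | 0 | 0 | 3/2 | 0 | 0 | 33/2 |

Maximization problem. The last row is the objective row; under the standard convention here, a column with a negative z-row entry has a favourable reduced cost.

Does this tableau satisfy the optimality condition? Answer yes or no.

Column b has objective-row coefficient -10, which is negative; an improving pivot exists, so not yet optimal.

no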